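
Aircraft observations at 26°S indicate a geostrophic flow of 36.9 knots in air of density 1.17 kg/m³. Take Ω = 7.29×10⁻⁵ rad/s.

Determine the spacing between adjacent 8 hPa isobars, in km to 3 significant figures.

Coriolis parameter at 26°S:
f = 2Ω sin φ = 2 × 7.29×10⁻⁵ × sin 26° = 6.39×10⁻⁵ s⁻¹
Wind speed in SI: 36.9 knots = 19.0 m/s
Geostrophic balance rearranged: |∂P/∂n| = f ρ V_g
|∂P/∂n| = 6.39×10⁻⁵ × 1.17 × 19.0 = 1.42×10⁻³ Pa/m
Isobar spacing: Δn = ΔP/|∂P/∂n| = 800 Pa / 1.42×10⁻³ Pa/m = 563560 m ≈ 564 km

564 km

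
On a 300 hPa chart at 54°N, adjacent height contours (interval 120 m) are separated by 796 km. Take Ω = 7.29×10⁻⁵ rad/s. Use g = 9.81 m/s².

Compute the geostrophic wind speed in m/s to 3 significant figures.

Coriolis parameter at 54°N:
f = 2Ω sin φ = 2 × 7.29×10⁻⁵ × sin 54° = 1.18×10⁻⁴ s⁻¹
Height gradient: |∂Z/∂n| = 120 m / 796000 m = 1.51×10⁻⁴
On a pressure surface, geostrophic balance gives V_g = (g/f)|∂Z/∂n|:
V_g = 9.81 × 1.51×10⁻⁴ / 1.18×10⁻⁴ = 12.5 m/s

12.5 m/s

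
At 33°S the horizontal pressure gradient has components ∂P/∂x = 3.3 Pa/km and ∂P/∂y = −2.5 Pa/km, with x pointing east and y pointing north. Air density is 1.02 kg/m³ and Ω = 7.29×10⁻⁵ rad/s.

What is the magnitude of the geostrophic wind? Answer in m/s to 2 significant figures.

51 m/s

Coriolis parameter at 33°S:
f = 2Ω sin φ = 2 × 7.29×10⁻⁵ × sin 33° = 7.94×10⁻⁵ s⁻¹
In the Southern Hemisphere f is negative: f = −7.94×10⁻⁵ s⁻¹.
Component geostrophic relations (x east, y north):
u_g = −(1/(fρ)) ∂P/∂y,  v_g = (1/(fρ)) ∂P/∂x
u_g = −(−2.5×10⁻³)/(−7.94×10⁻⁵ × 1.02) = −30.9 m/s;  v_g = (3.3×10⁻³)/(−7.94×10⁻⁵ × 1.02) = −40.7 m/s
|V_g| = √(u_g² + v_g²) = 51.1 m/s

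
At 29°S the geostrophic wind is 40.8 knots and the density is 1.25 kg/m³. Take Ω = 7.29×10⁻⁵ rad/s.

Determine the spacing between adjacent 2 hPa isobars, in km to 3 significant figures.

Coriolis parameter at 29°S:
f = 2Ω sin φ = 2 × 7.29×10⁻⁵ × sin 29° = 7.07×10⁻⁵ s⁻¹
Wind speed in SI: 40.8 knots = 21.0 m/s
Geostrophic balance rearranged: |∂P/∂n| = f ρ V_g
|∂P/∂n| = 7.07×10⁻⁵ × 1.25 × 21.0 = 1.85×10⁻³ Pa/m
Isobar spacing: Δn = ΔP/|∂P/∂n| = 200 Pa / 1.85×10⁻³ Pa/m = 107843 m ≈ 108 km

108 km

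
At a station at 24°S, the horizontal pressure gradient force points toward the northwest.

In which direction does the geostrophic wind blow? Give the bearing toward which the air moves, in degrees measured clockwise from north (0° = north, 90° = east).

The pressure-gradient force points toward the northwest (bearing 315°).
Geostrophic balance: in the Southern Hemisphere the Coriolis force deflects motion to the left, so the geostrophic wind blows 90° to the left of the pressure-gradient force (low pressure on the right).
Rotating 315° by 90° counterclockwise gives 225° — the wind blows toward the southwest.

225°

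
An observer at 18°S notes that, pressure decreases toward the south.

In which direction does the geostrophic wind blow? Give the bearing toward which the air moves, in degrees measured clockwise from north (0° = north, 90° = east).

090°

The pressure-gradient force points toward the south (bearing 180°).
Geostrophic balance: in the Southern Hemisphere the Coriolis force deflects motion to the left, so the geostrophic wind blows 90° to the left of the pressure-gradient force (low pressure on the right).
Rotating 180° by 90° counterclockwise gives 090° — the wind blows toward the east.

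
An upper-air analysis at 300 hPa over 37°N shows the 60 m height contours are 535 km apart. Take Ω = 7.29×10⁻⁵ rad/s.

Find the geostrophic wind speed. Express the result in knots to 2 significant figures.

Coriolis parameter at 37°N:
f = 2Ω sin φ = 2 × 7.29×10⁻⁵ × sin 37° = 8.77×10⁻⁵ s⁻¹
Height gradient: |∂Z/∂n| = 60 m / 535000 m = 1.12×10⁻⁴
On a pressure surface, geostrophic balance gives V_g = (g/f)|∂Z/∂n|:
V_g = 9.81 × 1.12×10⁻⁴ / 8.77×10⁻⁵ = 12.5 m/s
Converting: 12.5 m/s × 1.944 = 24 knots

24 knots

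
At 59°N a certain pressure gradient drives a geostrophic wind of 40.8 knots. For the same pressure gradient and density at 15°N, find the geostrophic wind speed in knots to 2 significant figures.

140 knots

With the same pressure gradient and density, V_g ∝ 1/f ∝ 1/sin φ.
V₂ = V₁ · sin φ₁ / sin φ₂ = 40.8 × sin 59° / sin 15°
V₂ = 40.8 × 0.8572/0.2588 = 140 knots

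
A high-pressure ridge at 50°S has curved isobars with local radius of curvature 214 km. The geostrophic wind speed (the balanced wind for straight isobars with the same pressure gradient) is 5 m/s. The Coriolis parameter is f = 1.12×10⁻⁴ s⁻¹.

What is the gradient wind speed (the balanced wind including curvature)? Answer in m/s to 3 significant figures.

Around a high, pressure-gradient force acts outward with centrifugal, so Coriolis balances both:
fV = (1/ρ)|∂P/∂n| + V²/R  →  V² − fR·V + fR·V_g = 0
With fR = 1.12×10⁻⁴ × 214×10³ m = 24.0 m/s:
V = [fR − √((fR)² − 4 fR V_g)]/2 = [24.0 − √(24.0² − 4×24.0×5)]/2 = 7.11 m/s
Supergeostrophic (V > V_g = 5 m/s), as expected around a high.

7.11 m/s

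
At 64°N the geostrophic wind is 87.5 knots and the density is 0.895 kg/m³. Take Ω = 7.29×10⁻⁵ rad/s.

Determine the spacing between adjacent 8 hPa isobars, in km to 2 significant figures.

150 km

Coriolis parameter at 64°N:
f = 2Ω sin φ = 2 × 7.29×10⁻⁵ × sin 64° = 1.31×10⁻⁴ s⁻¹
Wind speed in SI: 87.5 knots = 45.0 m/s
Geostrophic balance rearranged: |∂P/∂n| = f ρ V_g
|∂P/∂n| = 1.31×10⁻⁴ × 0.895 × 45.0 = 5.28×10⁻³ Pa/m
Isobar spacing: Δn = ΔP/|∂P/∂n| = 800 Pa / 5.28×10⁻³ Pa/m = 151532 m ≈ 150 km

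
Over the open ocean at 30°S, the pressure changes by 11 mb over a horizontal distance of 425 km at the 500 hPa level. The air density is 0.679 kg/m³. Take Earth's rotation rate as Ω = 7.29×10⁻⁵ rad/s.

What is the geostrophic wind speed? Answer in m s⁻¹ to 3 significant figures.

52.3 m s⁻¹

Coriolis parameter at 30°S:
f = 2Ω sin φ = 2 × 7.29×10⁻⁵ × sin 30° = 7.29×10⁻⁵ s⁻¹
Pressure gradient: |∂P/∂n| = 1100 Pa / 425000 m = 2.59×10⁻³ Pa/m
Geostrophic balance (pressure-gradient force = Coriolis force):
V_g = (1/(fρ)) |∂P/∂n| = 2.59×10⁻³ / (7.29×10⁻⁵ × 0.679) = 52.3 m/s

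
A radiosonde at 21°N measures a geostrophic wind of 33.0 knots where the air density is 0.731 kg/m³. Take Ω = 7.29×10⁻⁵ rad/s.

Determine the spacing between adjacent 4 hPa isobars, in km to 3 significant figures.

617 km

Coriolis parameter at 21°N:
f = 2Ω sin φ = 2 × 7.29×10⁻⁵ × sin 21° = 5.23×10⁻⁵ s⁻¹
Wind speed in SI: 33.0 knots = 17.0 m/s
Geostrophic balance rearranged: |∂P/∂n| = f ρ V_g
|∂P/∂n| = 5.23×10⁻⁵ × 0.731 × 17.0 = 6.48×10⁻⁴ Pa/m
Isobar spacing: Δn = ΔP/|∂P/∂n| = 400 Pa / 6.48×10⁻⁴ Pa/m = 616885 m ≈ 617 km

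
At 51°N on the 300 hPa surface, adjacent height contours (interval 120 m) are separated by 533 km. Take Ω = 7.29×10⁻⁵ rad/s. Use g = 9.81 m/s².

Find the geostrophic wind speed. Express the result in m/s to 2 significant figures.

19 m/s

Coriolis parameter at 51°N:
f = 2Ω sin φ = 2 × 7.29×10⁻⁵ × sin 51° = 1.13×10⁻⁴ s⁻¹
Height gradient: |∂Z/∂n| = 120 m / 533000 m = 2.25×10⁻⁴
On a pressure surface, geostrophic balance gives V_g = (g/f)|∂Z/∂n|:
V_g = 9.81 × 2.25×10⁻⁴ / 1.13×10⁻⁴ = 19.5 m/s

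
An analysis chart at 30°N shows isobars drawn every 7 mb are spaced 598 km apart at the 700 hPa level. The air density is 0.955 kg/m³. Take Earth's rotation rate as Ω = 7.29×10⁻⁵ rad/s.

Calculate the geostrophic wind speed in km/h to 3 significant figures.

Coriolis parameter at 30°N:
f = 2Ω sin φ = 2 × 7.29×10⁻⁵ × sin 30° = 7.29×10⁻⁵ s⁻¹
Pressure gradient: |∂P/∂n| = 700 Pa / 598000 m = 1.17×10⁻³ Pa/m
Geostrophic balance (pressure-gradient force = Coriolis force):
V_g = (1/(fρ)) |∂P/∂n| = 1.17×10⁻³ / (7.29×10⁻⁵ × 0.955) = 16.8 m/s
Converting: 16.8 m/s × 3.6 = 60.5 km/h

60.5 km/h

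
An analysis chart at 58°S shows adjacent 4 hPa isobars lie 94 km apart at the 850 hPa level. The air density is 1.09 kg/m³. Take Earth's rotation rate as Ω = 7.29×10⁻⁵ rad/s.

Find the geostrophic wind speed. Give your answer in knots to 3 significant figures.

Coriolis parameter at 58°S:
f = 2Ω sin φ = 2 × 7.29×10⁻⁵ × sin 58° = 1.24×10⁻⁴ s⁻¹
Pressure gradient: |∂P/∂n| = 400 Pa / 94000 m = 4.26×10⁻³ Pa/m
Geostrophic balance (pressure-gradient force = Coriolis force):
V_g = (1/(fρ)) |∂P/∂n| = 4.26×10⁻³ / (1.24×10⁻⁴ × 1.09) = 31.6 m/s
Converting: 31.6 m/s × 1.944 = 61.4 knots

61.4 knots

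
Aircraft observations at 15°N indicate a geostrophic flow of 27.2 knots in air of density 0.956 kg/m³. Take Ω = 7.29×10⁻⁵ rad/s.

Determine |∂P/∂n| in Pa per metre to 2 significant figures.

Coriolis parameter at 15°N:
f = 2Ω sin φ = 2 × 7.29×10⁻⁵ × sin 15° = 3.77×10⁻⁵ s⁻¹
Wind speed in SI: 27.2 knots = 14.0 m/s
Geostrophic balance rearranged: |∂P/∂n| = f ρ V_g
|∂P/∂n| = 3.77×10⁻⁵ × 0.956 × 14.0 = 5.05×10⁻⁴ Pa/m

5.0×10⁻⁴ Pa/m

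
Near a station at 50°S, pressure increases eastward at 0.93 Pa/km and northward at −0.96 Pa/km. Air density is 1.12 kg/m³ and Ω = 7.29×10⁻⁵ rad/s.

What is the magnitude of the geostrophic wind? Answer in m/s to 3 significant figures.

Coriolis parameter at 50°S:
f = 2Ω sin φ = 2 × 7.29×10⁻⁵ × sin 50° = 1.12×10⁻⁴ s⁻¹
In the Southern Hemisphere f is negative: f = −1.12×10⁻⁴ s⁻¹.
Component geostrophic relations (x east, y north):
u_g = −(1/(fρ)) ∂P/∂y,  v_g = (1/(fρ)) ∂P/∂x
u_g = −(−0.96×10⁻³)/(−1.12×10⁻⁴ × 1.12) = −7.67 m/s;  v_g = (0.93×10⁻³)/(−1.12×10⁻⁴ × 1.12) = −7.43 m/s
|V_g| = √(u_g² + v_g²) = 10.7 m/s

10.7 m/s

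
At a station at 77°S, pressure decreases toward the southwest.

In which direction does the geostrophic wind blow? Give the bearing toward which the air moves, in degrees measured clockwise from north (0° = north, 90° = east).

The pressure-gradient force points toward the southwest (bearing 225°).
Geostrophic balance: in the Southern Hemisphere the Coriolis force deflects motion to the left, so the geostrophic wind blows 90° to the left of the pressure-gradient force (low pressure on the right).
Rotating 225° by 90° counterclockwise gives 135° — the wind blows toward the southeast.

135°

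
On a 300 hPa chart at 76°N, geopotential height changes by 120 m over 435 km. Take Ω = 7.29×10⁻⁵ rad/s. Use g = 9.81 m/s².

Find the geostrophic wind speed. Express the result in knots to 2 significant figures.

Coriolis parameter at 76°N:
f = 2Ω sin φ = 2 × 7.29×10⁻⁵ × sin 76° = 1.41×10⁻⁴ s⁻¹
Height gradient: |∂Z/∂n| = 120 m / 435000 m = 2.76×10⁻⁴
On a pressure surface, geostrophic balance gives V_g = (g/f)|∂Z/∂n|:
V_g = 9.81 × 2.76×10⁻⁴ / 1.41×10⁻⁴ = 19.1 m/s
Converting: 19.1 m/s × 1.944 = 37 knots

37 knots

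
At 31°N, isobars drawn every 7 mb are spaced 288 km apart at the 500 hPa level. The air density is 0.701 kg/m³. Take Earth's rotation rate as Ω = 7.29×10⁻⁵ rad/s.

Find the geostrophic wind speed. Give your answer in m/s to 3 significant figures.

Coriolis parameter at 31°N:
f = 2Ω sin φ = 2 × 7.29×10⁻⁵ × sin 31° = 7.51×10⁻⁵ s⁻¹
Pressure gradient: |∂P/∂n| = 700 Pa / 288000 m = 2.43×10⁻³ Pa/m
Geostrophic balance (pressure-gradient force = Coriolis force):
V_g = (1/(fρ)) |∂P/∂n| = 2.43×10⁻³ / (7.51×10⁻⁵ × 0.701) = 46.2 m/s

46.2 m/s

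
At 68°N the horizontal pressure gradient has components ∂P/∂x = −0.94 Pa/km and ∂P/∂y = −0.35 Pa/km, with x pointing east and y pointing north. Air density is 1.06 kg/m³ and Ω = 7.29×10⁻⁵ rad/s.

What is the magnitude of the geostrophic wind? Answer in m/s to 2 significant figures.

Coriolis parameter at 68°N:
f = 2Ω sin φ = 2 × 7.29×10⁻⁵ × sin 68° = 1.35×10⁻⁴ s⁻¹
Component geostrophic relations (x east, y north):
u_g = −(1/(fρ)) ∂P/∂y,  v_g = (1/(fρ)) ∂P/∂x
u_g = −(−0.35×10⁻³)/(1.35×10⁻⁴ × 1.06) = 2.44 m/s;  v_g = (−0.94×10⁻³)/(1.35×10⁻⁴ × 1.06) = −6.56 m/s
|V_g| = √(u_g² + v_g²) = 7.00 m/s

7.0 m/s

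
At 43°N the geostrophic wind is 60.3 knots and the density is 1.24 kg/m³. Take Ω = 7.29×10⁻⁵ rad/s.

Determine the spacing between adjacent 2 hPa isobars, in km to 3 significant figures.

52.3 km

Coriolis parameter at 43°N:
f = 2Ω sin φ = 2 × 7.29×10⁻⁵ × sin 43° = 9.94×10⁻⁵ s⁻¹
Wind speed in SI: 60.3 knots = 31.0 m/s
Geostrophic balance rearranged: |∂P/∂n| = f ρ V_g
|∂P/∂n| = 9.94×10⁻⁵ × 1.24 × 31.0 = 3.82×10⁻³ Pa/m
Isobar spacing: Δn = ΔP/|∂P/∂n| = 200 Pa / 3.82×10⁻³ Pa/m = 52289 m ≈ 52.3 km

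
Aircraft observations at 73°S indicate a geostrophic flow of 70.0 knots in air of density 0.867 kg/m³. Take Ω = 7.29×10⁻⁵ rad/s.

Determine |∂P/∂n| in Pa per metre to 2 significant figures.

Coriolis parameter at 73°S:
f = 2Ω sin φ = 2 × 7.29×10⁻⁵ × sin 73° = 1.39×10⁻⁴ s⁻¹
Wind speed in SI: 70.0 knots = 36.0 m/s
Geostrophic balance rearranged: |∂P/∂n| = f ρ V_g
|∂P/∂n| = 1.39×10⁻⁴ × 0.867 × 36.0 = 4.35×10⁻³ Pa/m

4.4×10⁻³ Pa/m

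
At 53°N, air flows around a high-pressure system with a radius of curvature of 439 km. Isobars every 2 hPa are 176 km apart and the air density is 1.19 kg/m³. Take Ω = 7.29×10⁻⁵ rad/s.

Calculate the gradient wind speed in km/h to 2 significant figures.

37 km/h

Coriolis parameter at 53°N:
f = 2Ω sin φ = 2 × 7.29×10⁻⁵ × sin 53° = 1.16×10⁻⁴ s⁻¹
Pressure gradient: |∂P/∂n| = 200 Pa / 176000 m = 1.14×10⁻³ Pa/m
Geostrophic speed: V_g = |∂P/∂n|/(fρ) = 1.14×10⁻³/(1.16×10⁻⁴ × 1.19) = 8.20 m/s
Around a high, pressure-gradient force acts outward with centrifugal, so Coriolis balances both:
fV = (1/ρ)|∂P/∂n| + V²/R  →  V² − fR·V + fR·V_g = 0
With fR = 1.16×10⁻⁴ × 439×10³ m = 51.1 m/s:
V = [fR − √((fR)² − 4 fR V_g)]/2 = [51.1 − √(51.1² − 4×51.1×8.2)]/2 = 10.3 m/s
Supergeostrophic (V > V_g = 8.2 m/s), as expected around a high.
Converting: 10.3 m/s × 3.6 = 37 km/h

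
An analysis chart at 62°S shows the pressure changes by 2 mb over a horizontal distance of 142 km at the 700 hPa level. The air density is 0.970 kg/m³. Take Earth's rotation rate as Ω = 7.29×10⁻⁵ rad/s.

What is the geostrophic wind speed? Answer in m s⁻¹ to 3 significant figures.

11.3 m s⁻¹

Coriolis parameter at 62°S:
f = 2Ω sin φ = 2 × 7.29×10⁻⁵ × sin 62° = 1.29×10⁻⁴ s⁻¹
Pressure gradient: |∂P/∂n| = 200 Pa / 142000 m = 1.41×10⁻³ Pa/m
Geostrophic balance (pressure-gradient force = Coriolis force):
V_g = (1/(fρ)) |∂P/∂n| = 1.41×10⁻³ / (1.29×10⁻⁴ × 0.970) = 11.3 m/s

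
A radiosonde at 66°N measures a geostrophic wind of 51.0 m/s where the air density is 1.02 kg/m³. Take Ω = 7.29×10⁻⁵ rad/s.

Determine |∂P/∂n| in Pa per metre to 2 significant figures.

Coriolis parameter at 66°N:
f = 2Ω sin φ = 2 × 7.29×10⁻⁵ × sin 66° = 1.33×10⁻⁴ s⁻¹
Geostrophic balance rearranged: |∂P/∂n| = f ρ V_g
|∂P/∂n| = 1.33×10⁻⁴ × 1.02 × 51.0 = 6.93×10⁻³ Pa/m

6.9×10⁻³ Pa/m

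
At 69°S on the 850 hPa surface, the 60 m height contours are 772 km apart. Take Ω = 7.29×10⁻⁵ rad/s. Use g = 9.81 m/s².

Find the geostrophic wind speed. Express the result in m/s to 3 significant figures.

Coriolis parameter at 69°S:
f = 2Ω sin φ = 2 × 7.29×10⁻⁵ × sin 69° = 1.36×10⁻⁴ s⁻¹
Height gradient: |∂Z/∂n| = 60 m / 772000 m = 7.77×10⁻⁵
On a pressure surface, geostrophic balance gives V_g = (g/f)|∂Z/∂n|:
V_g = 9.81 × 7.77×10⁻⁵ / 1.36×10⁻⁴ = 5.60 m/s

5.60 m/s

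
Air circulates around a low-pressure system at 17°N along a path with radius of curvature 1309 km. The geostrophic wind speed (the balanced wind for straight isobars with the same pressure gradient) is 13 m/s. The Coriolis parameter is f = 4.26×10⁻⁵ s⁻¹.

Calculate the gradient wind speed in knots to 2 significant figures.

21 knots

Around a low, centrifugal force acts outward with Coriolis, so pressure-gradient force balances both:
(1/ρ)|∂P/∂n| = fV + V²/R  →  V² + fR·V − fR·V_g = 0
With fR = 4.26×10⁻⁵ × 1309×10³ m = 55.8 m/s:
V = [−fR + √((fR)² + 4 fR V_g)]/2 = [−55.8 + √(55.8² + 4×55.8×13)]/2 = 10.9 m/s
Subgeostrophic (V < V_g = 13 m/s), as expected around a low.
Converting: 10.9 m/s × 1.944 = 21 knots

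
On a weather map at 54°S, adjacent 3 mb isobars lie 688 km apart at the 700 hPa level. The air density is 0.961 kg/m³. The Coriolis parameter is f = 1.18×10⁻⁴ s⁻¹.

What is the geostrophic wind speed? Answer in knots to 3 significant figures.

Pressure gradient: |∂P/∂n| = 300 Pa / 688000 m = 4.36×10⁻⁴ Pa/m
Geostrophic balance (pressure-gradient force = Coriolis force):
V_g = (1/(fρ)) |∂P/∂n| = 4.36×10⁻⁴ / (1.18×10⁻⁴ × 0.961) = 3.85 m/s
Converting: 3.85 m/s × 1.944 = 7.47 knots

7.47 knots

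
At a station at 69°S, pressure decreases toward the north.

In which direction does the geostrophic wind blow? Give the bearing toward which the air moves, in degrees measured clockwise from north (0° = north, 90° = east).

The pressure-gradient force points toward the north (bearing 000°).
Geostrophic balance: in the Southern Hemisphere the Coriolis force deflects motion to the left, so the geostrophic wind blows 90° to the left of the pressure-gradient force (low pressure on the right).
Rotating 000° by 90° counterclockwise gives 270° — the wind blows toward the west.

270°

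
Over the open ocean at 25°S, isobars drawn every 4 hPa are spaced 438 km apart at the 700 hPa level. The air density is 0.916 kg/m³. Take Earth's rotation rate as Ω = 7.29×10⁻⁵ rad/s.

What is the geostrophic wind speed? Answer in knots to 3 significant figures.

31.5 knots

Coriolis parameter at 25°S:
f = 2Ω sin φ = 2 × 7.29×10⁻⁵ × sin 25° = 6.16×10⁻⁵ s⁻¹
Pressure gradient: |∂P/∂n| = 400 Pa / 438000 m = 9.13×10⁻⁴ Pa/m
Geostrophic balance (pressure-gradient force = Coriolis force):
V_g = (1/(fρ)) |∂P/∂n| = 9.13×10⁻⁴ / (6.16×10⁻⁵ × 0.916) = 16.2 m/s
Converting: 16.2 m/s × 1.944 = 31.5 knots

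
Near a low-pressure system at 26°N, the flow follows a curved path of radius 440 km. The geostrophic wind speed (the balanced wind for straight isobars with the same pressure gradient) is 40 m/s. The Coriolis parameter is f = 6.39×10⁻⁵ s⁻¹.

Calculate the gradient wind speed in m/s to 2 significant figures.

22 m/s

Around a low, centrifugal force acts outward with Coriolis, so pressure-gradient force balances both:
(1/ρ)|∂P/∂n| = fV + V²/R  →  V² + fR·V − fR·V_g = 0
With fR = 6.39×10⁻⁵ × 440×10³ m = 28.1 m/s:
V = [−fR + √((fR)² + 4 fR V_g)]/2 = [−28.1 + √(28.1² + 4×28.1×40)]/2 = 22.3 m/s
Subgeostrophic (V < V_g = 40 m/s), as expected around a low.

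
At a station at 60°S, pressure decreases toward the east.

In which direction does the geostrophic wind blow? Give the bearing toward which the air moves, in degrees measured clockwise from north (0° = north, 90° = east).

The pressure-gradient force points toward the east (bearing 090°).
Geostrophic balance: in the Southern Hemisphere the Coriolis force deflects motion to the left, so the geostrophic wind blows 90° to the left of the pressure-gradient force (low pressure on the right).
Rotating 090° by 90° counterclockwise gives 000° — the wind blows toward the north.

000°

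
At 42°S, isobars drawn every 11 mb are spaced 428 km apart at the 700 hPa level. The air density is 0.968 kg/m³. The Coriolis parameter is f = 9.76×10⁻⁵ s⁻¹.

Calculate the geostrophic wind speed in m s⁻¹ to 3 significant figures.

Pressure gradient: |∂P/∂n| = 1100 Pa / 428000 m = 2.57×10⁻³ Pa/m
Geostrophic balance (pressure-gradient force = Coriolis force):
V_g = (1/(fρ)) |∂P/∂n| = 2.57×10⁻³ / (9.76×10⁻⁵ × 0.968) = 27.2 m/s

27.2 m s⁻¹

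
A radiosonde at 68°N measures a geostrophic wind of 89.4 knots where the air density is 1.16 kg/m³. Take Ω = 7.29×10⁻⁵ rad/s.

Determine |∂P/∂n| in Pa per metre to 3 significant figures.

Coriolis parameter at 68°N:
f = 2Ω sin φ = 2 × 7.29×10⁻⁵ × sin 68° = 1.35×10⁻⁴ s⁻¹
Wind speed in SI: 89.4 knots = 46.0 m/s
Geostrophic balance rearranged: |∂P/∂n| = f ρ V_g
|∂P/∂n| = 1.35×10⁻⁴ × 1.16 × 46.0 = 7.21×10⁻³ Pa/m

7.21×10⁻³ Pa/m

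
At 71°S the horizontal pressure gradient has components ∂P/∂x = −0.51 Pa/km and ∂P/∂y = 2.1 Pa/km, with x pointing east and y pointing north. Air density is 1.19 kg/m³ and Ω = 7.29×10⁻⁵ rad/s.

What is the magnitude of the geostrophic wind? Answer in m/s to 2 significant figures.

Coriolis parameter at 71°S:
f = 2Ω sin φ = 2 × 7.29×10⁻⁵ × sin 71° = 1.38×10⁻⁴ s⁻¹
In the Southern Hemisphere f is negative: f = −1.38×10⁻⁴ s⁻¹.
Component geostrophic relations (x east, y north):
u_g = −(1/(fρ)) ∂P/∂y,  v_g = (1/(fρ)) ∂P/∂x
u_g = −(2.1×10⁻³)/(−1.38×10⁻⁴ × 1.19) = 12.8 m/s;  v_g = (−0.51×10⁻³)/(−1.38×10⁻⁴ × 1.19) = 3.11 m/s
|V_g| = √(u_g² + v_g²) = 13.2 m/s

13 m/s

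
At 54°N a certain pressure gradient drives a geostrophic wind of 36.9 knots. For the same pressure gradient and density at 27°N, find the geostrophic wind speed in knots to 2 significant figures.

66 knots

With the same pressure gradient and density, V_g ∝ 1/f ∝ 1/sin φ.
V₂ = V₁ · sin φ₁ / sin φ₂ = 36.9 × sin 54° / sin 27°
V₂ = 36.9 × 0.8090/0.4540 = 66 knots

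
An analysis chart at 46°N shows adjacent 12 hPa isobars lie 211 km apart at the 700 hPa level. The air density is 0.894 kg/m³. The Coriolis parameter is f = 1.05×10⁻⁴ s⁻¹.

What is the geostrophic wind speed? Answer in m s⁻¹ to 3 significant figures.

60.6 m s⁻¹

Pressure gradient: |∂P/∂n| = 1200 Pa / 211000 m = 5.69×10⁻³ Pa/m
Geostrophic balance (pressure-gradient force = Coriolis force):
V_g = (1/(fρ)) |∂P/∂n| = 5.69×10⁻³ / (1.05×10⁻⁴ × 0.894) = 60.6 m/s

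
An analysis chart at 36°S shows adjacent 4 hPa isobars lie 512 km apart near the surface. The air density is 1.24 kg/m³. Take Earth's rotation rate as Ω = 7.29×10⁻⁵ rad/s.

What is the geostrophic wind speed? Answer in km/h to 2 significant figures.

26 km/h

Coriolis parameter at 36°S:
f = 2Ω sin φ = 2 × 7.29×10⁻⁵ × sin 36° = 8.57×10⁻⁵ s⁻¹
Pressure gradient: |∂P/∂n| = 400 Pa / 512000 m = 7.81×10⁻⁴ Pa/m
Geostrophic balance (pressure-gradient force = Coriolis force):
V_g = (1/(fρ)) |∂P/∂n| = 7.81×10⁻⁴ / (8.57×10⁻⁵ × 1.24) = 7.35 m/s
Converting: 7.35 m/s × 3.6 = 26 km/h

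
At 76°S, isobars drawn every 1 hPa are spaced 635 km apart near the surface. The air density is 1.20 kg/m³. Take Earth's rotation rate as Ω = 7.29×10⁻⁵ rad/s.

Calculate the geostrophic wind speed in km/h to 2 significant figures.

3.3 km/h

Coriolis parameter at 76°S:
f = 2Ω sin φ = 2 × 7.29×10⁻⁵ × sin 76° = 1.41×10⁻⁴ s⁻¹
Pressure gradient: |∂P/∂n| = 100 Pa / 635000 m = 1.57×10⁻⁴ Pa/m
Geostrophic balance (pressure-gradient force = Coriolis force):
V_g = (1/(fρ)) |∂P/∂n| = 1.57×10⁻⁴ / (1.41×10⁻⁴ × 1.20) = 0.928 m/s
Converting: 0.928 m/s × 3.6 = 3.3 km/h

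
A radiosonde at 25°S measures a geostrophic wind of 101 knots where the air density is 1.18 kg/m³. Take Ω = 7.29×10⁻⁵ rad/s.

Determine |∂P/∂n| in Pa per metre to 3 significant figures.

Coriolis parameter at 25°S:
f = 2Ω sin φ = 2 × 7.29×10⁻⁵ × sin 25° = 6.16×10⁻⁵ s⁻¹
Wind speed in SI: 101 knots = 52.0 m/s
Geostrophic balance rearranged: |∂P/∂n| = f ρ V_g
|∂P/∂n| = 6.16×10⁻⁵ × 1.18 × 52.0 = 3.78×10⁻³ Pa/m

3.78×10⁻³ Pa/m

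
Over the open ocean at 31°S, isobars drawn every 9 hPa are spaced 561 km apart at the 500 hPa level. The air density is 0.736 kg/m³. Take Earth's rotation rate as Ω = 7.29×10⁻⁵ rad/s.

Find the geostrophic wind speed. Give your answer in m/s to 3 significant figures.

29.0 m/s

Coriolis parameter at 31°S:
f = 2Ω sin φ = 2 × 7.29×10⁻⁵ × sin 31° = 7.51×10⁻⁵ s⁻¹
Pressure gradient: |∂P/∂n| = 900 Pa / 561000 m = 1.60×10⁻³ Pa/m
Geostrophic balance (pressure-gradient force = Coriolis force):
V_g = (1/(fρ)) |∂P/∂n| = 1.60×10⁻³ / (7.51×10⁻⁵ × 0.736) = 29.0 m/s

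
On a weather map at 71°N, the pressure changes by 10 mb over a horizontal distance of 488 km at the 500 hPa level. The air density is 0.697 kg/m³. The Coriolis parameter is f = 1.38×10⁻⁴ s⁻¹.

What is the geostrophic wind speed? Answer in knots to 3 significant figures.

41.4 knots

Pressure gradient: |∂P/∂n| = 1000 Pa / 488000 m = 2.05×10⁻³ Pa/m
Geostrophic balance (pressure-gradient force = Coriolis force):
V_g = (1/(fρ)) |∂P/∂n| = 2.05×10⁻³ / (1.38×10⁻⁴ × 0.697) = 21.3 m/s
Converting: 21.3 m/s × 1.944 = 41.4 knots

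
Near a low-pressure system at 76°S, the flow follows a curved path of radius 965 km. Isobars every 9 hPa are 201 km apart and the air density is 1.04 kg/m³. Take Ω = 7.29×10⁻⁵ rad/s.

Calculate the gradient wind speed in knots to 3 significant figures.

Coriolis parameter at 76°S:
f = 2Ω sin φ = 2 × 7.29×10⁻⁵ × sin 76° = 1.41×10⁻⁴ s⁻¹
Pressure gradient: |∂P/∂n| = 900 Pa / 201000 m = 4.48×10⁻³ Pa/m
Geostrophic speed: V_g = |∂P/∂n|/(fρ) = 4.48×10⁻³/(1.41×10⁻⁴ × 1.04) = 30.4 m/s
Around a low, centrifugal force acts outward with Coriolis, so pressure-gradient force balances both:
(1/ρ)|∂P/∂n| = fV + V²/R  →  V² + fR·V − fR·V_g = 0
With fR = 1.41×10⁻⁴ × 965×10³ m = 137 m/s:
V = [−fR + √((fR)² + 4 fR V_g)]/2 = [−137 + √(137² + 4×137×30.4)]/2 = 25.6 m/s
Subgeostrophic (V < V_g = 30.4 m/s), as expected around a low.
Converting: 25.6 m/s × 1.944 = 49.8 knots

49.8 knots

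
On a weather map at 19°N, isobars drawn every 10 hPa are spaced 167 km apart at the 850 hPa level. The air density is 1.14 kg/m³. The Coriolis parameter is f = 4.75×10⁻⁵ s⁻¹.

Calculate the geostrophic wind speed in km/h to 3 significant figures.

Pressure gradient: |∂P/∂n| = 1000 Pa / 167000 m = 5.99×10⁻³ Pa/m
Geostrophic balance (pressure-gradient force = Coriolis force):
V_g = (1/(fρ)) |∂P/∂n| = 5.99×10⁻³ / (4.75×10⁻⁵ × 1.14) = 111 m/s
Converting: 111 m/s × 3.6 = 398 km/h

398 km/h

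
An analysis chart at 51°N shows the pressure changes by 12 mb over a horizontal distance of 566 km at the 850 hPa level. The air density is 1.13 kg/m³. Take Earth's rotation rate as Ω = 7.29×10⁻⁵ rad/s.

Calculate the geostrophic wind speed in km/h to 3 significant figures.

59.6 km/h

Coriolis parameter at 51°N:
f = 2Ω sin φ = 2 × 7.29×10⁻⁵ × sin 51° = 1.13×10⁻⁴ s⁻¹
Pressure gradient: |∂P/∂n| = 1200 Pa / 566000 m = 2.12×10⁻³ Pa/m
Geostrophic balance (pressure-gradient force = Coriolis force):
V_g = (1/(fρ)) |∂P/∂n| = 2.12×10⁻³ / (1.13×10⁻⁴ × 1.13) = 16.6 m/s
Converting: 16.6 m/s × 3.6 = 59.6 km/h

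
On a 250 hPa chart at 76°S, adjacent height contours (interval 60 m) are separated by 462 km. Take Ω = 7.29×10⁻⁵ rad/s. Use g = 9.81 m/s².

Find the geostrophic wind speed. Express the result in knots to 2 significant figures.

Coriolis parameter at 76°S:
f = 2Ω sin φ = 2 × 7.29×10⁻⁵ × sin 76° = 1.41×10⁻⁴ s⁻¹
Height gradient: |∂Z/∂n| = 60 m / 462000 m = 1.30×10⁻⁴
On a pressure surface, geostrophic balance gives V_g = (g/f)|∂Z/∂n|:
V_g = 9.81 × 1.30×10⁻⁴ / 1.41×10⁻⁴ = 9.01 m/s
Converting: 9.01 m/s × 1.944 = 18 knots

18 knots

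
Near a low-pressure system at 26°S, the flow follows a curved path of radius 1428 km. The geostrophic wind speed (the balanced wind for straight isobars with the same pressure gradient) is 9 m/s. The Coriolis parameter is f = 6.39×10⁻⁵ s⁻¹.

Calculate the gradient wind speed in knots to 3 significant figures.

16.0 knots

Around a low, centrifugal force acts outward with Coriolis, so pressure-gradient force balances both:
(1/ρ)|∂P/∂n| = fV + V²/R  →  V² + fR·V − fR·V_g = 0
With fR = 6.39×10⁻⁵ × 1428×10³ m = 91.2 m/s:
V = [−fR + √((fR)² + 4 fR V_g)]/2 = [−91.2 + √(91.2² + 4×91.2×9)]/2 = 8.25 m/s
Subgeostrophic (V < V_g = 9 m/s), as expected around a low.
Converting: 8.25 m/s × 1.944 = 16.0 knots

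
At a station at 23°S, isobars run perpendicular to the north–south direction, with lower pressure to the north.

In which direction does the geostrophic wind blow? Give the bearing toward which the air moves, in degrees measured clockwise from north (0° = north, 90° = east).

The pressure-gradient force points toward the north (bearing 000°).
Geostrophic balance: in the Southern Hemisphere the Coriolis force deflects motion to the left, so the geostrophic wind blows 90° to the left of the pressure-gradient force (low pressure on the right).
Rotating 000° by 90° counterclockwise gives 270° — the wind blows toward the west.

270°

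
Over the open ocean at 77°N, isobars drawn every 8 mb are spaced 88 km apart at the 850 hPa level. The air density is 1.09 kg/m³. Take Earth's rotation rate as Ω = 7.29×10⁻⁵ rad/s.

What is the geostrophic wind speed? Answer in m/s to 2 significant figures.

59 m/s

Coriolis parameter at 77°N:
f = 2Ω sin φ = 2 × 7.29×10⁻⁵ × sin 77° = 1.42×10⁻⁴ s⁻¹
Pressure gradient: |∂P/∂n| = 800 Pa / 88000 m = 9.09×10⁻³ Pa/m
Geostrophic balance (pressure-gradient force = Coriolis force):
V_g = (1/(fρ)) |∂P/∂n| = 9.09×10⁻³ / (1.42×10⁻⁴ × 1.09) = 58.7 m/s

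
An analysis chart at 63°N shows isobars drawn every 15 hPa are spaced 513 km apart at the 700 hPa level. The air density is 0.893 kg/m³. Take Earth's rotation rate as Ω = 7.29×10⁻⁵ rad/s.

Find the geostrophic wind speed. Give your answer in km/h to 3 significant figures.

90.7 km/h

Coriolis parameter at 63°N:
f = 2Ω sin φ = 2 × 7.29×10⁻⁵ × sin 63° = 1.30×10⁻⁴ s⁻¹
Pressure gradient: |∂P/∂n| = 1500 Pa / 513000 m = 2.92×10⁻³ Pa/m
Geostrophic balance (pressure-gradient force = Coriolis force):
V_g = (1/(fρ)) |∂P/∂n| = 2.92×10⁻³ / (1.30×10⁻⁴ × 0.893) = 25.2 m/s
Converting: 25.2 m/s × 3.6 = 90.7 km/h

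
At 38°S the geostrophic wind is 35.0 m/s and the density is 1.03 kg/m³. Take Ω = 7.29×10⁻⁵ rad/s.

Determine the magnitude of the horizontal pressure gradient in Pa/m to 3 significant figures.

3.24×10⁻³ Pa/m

Coriolis parameter at 38°S:
f = 2Ω sin φ = 2 × 7.29×10⁻⁵ × sin 38° = 8.98×10⁻⁵ s⁻¹
Geostrophic balance rearranged: |∂P/∂n| = f ρ V_g
|∂P/∂n| = 8.98×10⁻⁵ × 1.03 × 35.0 = 3.24×10⁻³ Pa/m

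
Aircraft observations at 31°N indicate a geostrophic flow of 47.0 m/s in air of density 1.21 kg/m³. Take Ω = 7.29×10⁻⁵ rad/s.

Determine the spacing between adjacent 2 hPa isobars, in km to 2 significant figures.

47 km

Coriolis parameter at 31°N:
f = 2Ω sin φ = 2 × 7.29×10⁻⁵ × sin 31° = 7.51×10⁻⁵ s⁻¹
Geostrophic balance rearranged: |∂P/∂n| = f ρ V_g
|∂P/∂n| = 7.51×10⁻⁵ × 1.21 × 47.0 = 4.27×10⁻³ Pa/m
Isobar spacing: Δn = ΔP/|∂P/∂n| = 200 Pa / 4.27×10⁻³ Pa/m = 46833 m ≈ 47 km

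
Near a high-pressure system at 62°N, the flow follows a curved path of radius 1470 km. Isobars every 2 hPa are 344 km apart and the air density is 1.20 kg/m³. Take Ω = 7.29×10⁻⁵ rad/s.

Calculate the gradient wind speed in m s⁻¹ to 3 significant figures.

Coriolis parameter at 62°N:
f = 2Ω sin φ = 2 × 7.29×10⁻⁵ × sin 62° = 1.29×10⁻⁴ s⁻¹
Pressure gradient: |∂P/∂n| = 200 Pa / 344000 m = 5.81×10⁻⁴ Pa/m
Geostrophic speed: V_g = |∂P/∂n|/(fρ) = 5.81×10⁻⁴/(1.29×10⁻⁴ × 1.20) = 3.76 m/s
Around a high, pressure-gradient force acts outward with centrifugal, so Coriolis balances both:
fV = (1/ρ)|∂P/∂n| + V²/R  →  V² − fR·V + fR·V_g = 0
With fR = 1.29×10⁻⁴ × 1470×10³ m = 189 m/s:
V = [fR − √((fR)² − 4 fR V_g)]/2 = [189 − √(189² − 4×189×3.76)]/2 = 3.84 m/s
Supergeostrophic (V > V_g = 3.76 m/s), as expected around a high.

3.84 m s⁻¹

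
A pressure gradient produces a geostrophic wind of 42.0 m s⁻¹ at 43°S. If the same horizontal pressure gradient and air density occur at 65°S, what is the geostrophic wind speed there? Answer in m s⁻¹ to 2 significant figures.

32 m s⁻¹

With the same pressure gradient and density, V_g ∝ 1/f ∝ 1/sin φ.
V₂ = V₁ · sin φ₁ / sin φ₂ = 42.0 × sin 43° / sin 65°
V₂ = 42.0 × 0.6820/0.9063 = 32 m s⁻¹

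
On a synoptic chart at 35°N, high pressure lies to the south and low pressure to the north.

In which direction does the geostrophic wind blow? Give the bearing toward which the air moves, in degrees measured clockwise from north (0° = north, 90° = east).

The pressure-gradient force points toward the north (bearing 000°).
Geostrophic balance: in the Northern Hemisphere the Coriolis force deflects motion to the right, so the geostrophic wind blows 90° to the right of the pressure-gradient force (low pressure on the left).
Rotating 000° by 90° clockwise gives 090° — the wind blows toward the east.

090°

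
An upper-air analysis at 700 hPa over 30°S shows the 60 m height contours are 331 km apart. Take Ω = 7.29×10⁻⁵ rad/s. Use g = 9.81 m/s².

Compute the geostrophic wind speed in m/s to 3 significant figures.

Coriolis parameter at 30°S:
f = 2Ω sin φ = 2 × 7.29×10⁻⁵ × sin 30° = 7.29×10⁻⁵ s⁻¹
Height gradient: |∂Z/∂n| = 60 m / 331000 m = 1.81×10⁻⁴
On a pressure surface, geostrophic balance gives V_g = (g/f)|∂Z/∂n|:
V_g = 9.81 × 1.81×10⁻⁴ / 7.29×10⁻⁵ = 24.4 m/s

24.4 m/s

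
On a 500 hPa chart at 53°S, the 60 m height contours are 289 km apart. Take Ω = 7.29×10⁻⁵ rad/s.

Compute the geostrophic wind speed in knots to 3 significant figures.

Coriolis parameter at 53°S:
f = 2Ω sin φ = 2 × 7.29×10⁻⁵ × sin 53° = 1.16×10⁻⁴ s⁻¹
Height gradient: |∂Z/∂n| = 60 m / 289000 m = 2.08×10⁻⁴
On a pressure surface, geostrophic balance gives V_g = (g/f)|∂Z/∂n|:
V_g = 9.81 × 2.08×10⁻⁴ / 1.16×10⁻⁴ = 17.5 m/s
Converting: 17.5 m/s × 1.944 = 34.0 knots

34.0 knots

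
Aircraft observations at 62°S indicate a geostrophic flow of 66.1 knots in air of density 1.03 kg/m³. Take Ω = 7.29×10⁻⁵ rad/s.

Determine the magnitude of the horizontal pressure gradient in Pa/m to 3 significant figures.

Coriolis parameter at 62°S:
f = 2Ω sin φ = 2 × 7.29×10⁻⁵ × sin 62° = 1.29×10⁻⁴ s⁻¹
Wind speed in SI: 66.1 knots = 34.0 m/s
Geostrophic balance rearranged: |∂P/∂n| = f ρ V_g
|∂P/∂n| = 1.29×10⁻⁴ × 1.03 × 34.0 = 4.51×10⁻³ Pa/m

4.51×10⁻³ Pa/m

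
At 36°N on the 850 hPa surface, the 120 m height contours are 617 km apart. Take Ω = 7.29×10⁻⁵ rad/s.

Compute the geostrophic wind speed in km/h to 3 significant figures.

80.1 km/h

Coriolis parameter at 36°N:
f = 2Ω sin φ = 2 × 7.29×10⁻⁵ × sin 36° = 8.57×10⁻⁵ s⁻¹
Height gradient: |∂Z/∂n| = 120 m / 617000 m = 1.94×10⁻⁴
On a pressure surface, geostrophic balance gives V_g = (g/f)|∂Z/∂n|:
V_g = 9.81 × 1.94×10⁻⁴ / 8.57×10⁻⁵ = 22.3 m/s
Converting: 22.3 m/s × 3.6 = 80.1 km/h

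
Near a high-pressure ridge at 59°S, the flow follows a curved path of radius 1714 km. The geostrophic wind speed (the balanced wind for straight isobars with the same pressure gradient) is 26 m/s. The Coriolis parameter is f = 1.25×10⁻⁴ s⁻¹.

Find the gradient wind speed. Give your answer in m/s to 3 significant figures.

Around a high, pressure-gradient force acts outward with centrifugal, so Coriolis balances both:
fV = (1/ρ)|∂P/∂n| + V²/R  →  V² − fR·V + fR·V_g = 0
With fR = 1.25×10⁻⁴ × 1714×10³ m = 214 m/s:
V = [fR − √((fR)² − 4 fR V_g)]/2 = [214 − √(214² − 4×214×26)]/2 = 30.3 m/s
Supergeostrophic (V > V_g = 26 m/s), as expected around a high.

30.3 m/s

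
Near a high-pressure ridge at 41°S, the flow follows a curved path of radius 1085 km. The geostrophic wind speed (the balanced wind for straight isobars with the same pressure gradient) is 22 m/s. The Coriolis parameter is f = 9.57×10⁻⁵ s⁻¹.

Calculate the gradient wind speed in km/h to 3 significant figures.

114 km/h

Around a high, pressure-gradient force acts outward with centrifugal, so Coriolis balances both:
fV = (1/ρ)|∂P/∂n| + V²/R  →  V² − fR·V + fR·V_g = 0
With fR = 9.57×10⁻⁵ × 1085×10³ m = 104 m/s:
V = [fR − √((fR)² − 4 fR V_g)]/2 = [104 − √(104² − 4×104×22)]/2 = 31.6 m/s
Supergeostrophic (V > V_g = 22 m/s), as expected around a high.
Converting: 31.6 m/s × 3.6 = 114 km/h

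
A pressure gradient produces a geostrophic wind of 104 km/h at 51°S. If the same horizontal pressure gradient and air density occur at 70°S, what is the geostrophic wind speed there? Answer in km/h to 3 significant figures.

86.0 km/h

With the same pressure gradient and density, V_g ∝ 1/f ∝ 1/sin φ.
V₂ = V₁ · sin φ₁ / sin φ₂ = 104 × sin 51° / sin 70°
V₂ = 104 × 0.7771/0.9397 = 86.0 km/h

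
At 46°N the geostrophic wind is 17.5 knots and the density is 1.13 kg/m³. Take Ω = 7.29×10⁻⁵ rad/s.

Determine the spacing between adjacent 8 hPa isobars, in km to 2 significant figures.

Coriolis parameter at 46°N:
f = 2Ω sin φ = 2 × 7.29×10⁻⁵ × sin 46° = 1.05×10⁻⁴ s⁻¹
Wind speed in SI: 17.5 knots = 9.00 m/s
Geostrophic balance rearranged: |∂P/∂n| = f ρ V_g
|∂P/∂n| = 1.05×10⁻⁴ × 1.13 × 9.00 = 1.07×10⁻³ Pa/m
Isobar spacing: Δn = ΔP/|∂P/∂n| = 800 Pa / 1.07×10⁻³ Pa/m = 749797 m ≈ 750 km

750 km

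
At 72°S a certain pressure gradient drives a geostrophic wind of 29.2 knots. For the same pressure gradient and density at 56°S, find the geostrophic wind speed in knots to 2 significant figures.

With the same pressure gradient and density, V_g ∝ 1/f ∝ 1/sin φ.
V₂ = V₁ · sin φ₁ / sin φ₂ = 29.2 × sin 72° / sin 56°
V₂ = 29.2 × 0.9511/0.8290 = 33 knots

33 knots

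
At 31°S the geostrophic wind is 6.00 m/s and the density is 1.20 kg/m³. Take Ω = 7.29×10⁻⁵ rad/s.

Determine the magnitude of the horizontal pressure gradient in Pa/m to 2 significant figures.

5.4×10⁻⁴ Pa/m

Coriolis parameter at 31°S:
f = 2Ω sin φ = 2 × 7.29×10⁻⁵ × sin 31° = 7.51×10⁻⁵ s⁻¹
Geostrophic balance rearranged: |∂P/∂n| = f ρ V_g
|∂P/∂n| = 7.51×10⁻⁵ × 1.20 × 6.00 = 5.41×10⁻⁴ Pa/m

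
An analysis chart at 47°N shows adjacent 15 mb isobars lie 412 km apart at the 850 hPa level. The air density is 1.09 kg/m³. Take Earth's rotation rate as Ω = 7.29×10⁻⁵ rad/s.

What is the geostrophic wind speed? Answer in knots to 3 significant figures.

60.9 knots

Coriolis parameter at 47°N:
f = 2Ω sin φ = 2 × 7.29×10⁻⁵ × sin 47° = 1.07×10⁻⁴ s⁻¹
Pressure gradient: |∂P/∂n| = 1500 Pa / 412000 m = 3.64×10⁻³ Pa/m
Geostrophic balance (pressure-gradient force = Coriolis force):
V_g = (1/(fρ)) |∂P/∂n| = 3.64×10⁻³ / (1.07×10⁻⁴ × 1.09) = 31.3 m/s
Converting: 31.3 m/s × 1.944 = 60.9 knots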